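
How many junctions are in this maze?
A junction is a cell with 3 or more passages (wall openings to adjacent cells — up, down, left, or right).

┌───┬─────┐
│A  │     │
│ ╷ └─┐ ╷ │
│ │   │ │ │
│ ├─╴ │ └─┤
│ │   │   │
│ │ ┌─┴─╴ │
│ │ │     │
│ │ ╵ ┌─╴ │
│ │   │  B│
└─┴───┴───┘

Checking each cell for number of passages:

Junctions found (3+ passages):
  (0, 3): 3 passages
  (3, 4): 3 passages
Total junctions: 2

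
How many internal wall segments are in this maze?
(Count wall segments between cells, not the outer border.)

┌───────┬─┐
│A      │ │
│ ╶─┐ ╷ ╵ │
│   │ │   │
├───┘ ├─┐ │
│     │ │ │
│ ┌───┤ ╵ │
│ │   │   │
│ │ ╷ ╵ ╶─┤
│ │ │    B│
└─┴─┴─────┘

Counting internal wall segments:
Total internal walls: 16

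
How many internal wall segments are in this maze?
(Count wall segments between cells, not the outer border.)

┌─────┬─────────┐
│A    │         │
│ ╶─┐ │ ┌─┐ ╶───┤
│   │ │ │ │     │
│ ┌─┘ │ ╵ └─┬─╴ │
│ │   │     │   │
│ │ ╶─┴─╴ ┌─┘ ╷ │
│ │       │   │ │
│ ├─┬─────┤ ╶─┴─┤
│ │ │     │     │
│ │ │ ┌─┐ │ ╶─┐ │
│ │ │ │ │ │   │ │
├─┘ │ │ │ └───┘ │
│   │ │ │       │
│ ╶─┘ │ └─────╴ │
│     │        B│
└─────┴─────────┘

Counting internal wall segments:
Total internal walls: 49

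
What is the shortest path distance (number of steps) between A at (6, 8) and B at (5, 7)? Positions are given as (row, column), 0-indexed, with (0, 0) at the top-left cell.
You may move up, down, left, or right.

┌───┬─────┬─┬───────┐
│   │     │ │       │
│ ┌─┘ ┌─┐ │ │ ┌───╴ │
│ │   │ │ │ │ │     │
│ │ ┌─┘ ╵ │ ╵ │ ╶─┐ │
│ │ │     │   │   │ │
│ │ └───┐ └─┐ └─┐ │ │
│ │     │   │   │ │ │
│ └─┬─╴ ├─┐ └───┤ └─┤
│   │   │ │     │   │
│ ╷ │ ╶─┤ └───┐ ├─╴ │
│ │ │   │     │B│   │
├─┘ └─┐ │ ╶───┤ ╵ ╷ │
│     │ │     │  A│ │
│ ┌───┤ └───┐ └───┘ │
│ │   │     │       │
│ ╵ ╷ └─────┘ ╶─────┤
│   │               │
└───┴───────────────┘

Finding path from (6, 8) to (5, 7):
Path: (6,8) → (6,7) → (5,7)
Distance: 2 steps

Solution:

┌───┬─────┬─┬───────┐
│   │     │ │       │
│ ┌─┘ ┌─┐ │ │ ┌───╴ │
│ │   │ │ │ │ │     │
│ │ ┌─┘ ╵ │ ╵ │ ╶─┐ │
│ │ │     │   │   │ │
│ │ └───┐ └─┐ └─┐ │ │
│ │     │   │   │ │ │
│ └─┬─╴ ├─┐ └───┤ └─┤
│   │   │ │     │   │
│ ╷ │ ╶─┤ └───┐ ├─╴ │
│ │ │   │     │B│   │
├─┘ └─┐ │ ╶───┤ ╵ ╷ │
│     │ │     │↑ A│ │
│ ┌───┤ └───┐ └───┘ │
│ │   │     │       │
│ ╵ ╷ └─────┘ ╶─────┤
│   │               │
└───┴───────────────┘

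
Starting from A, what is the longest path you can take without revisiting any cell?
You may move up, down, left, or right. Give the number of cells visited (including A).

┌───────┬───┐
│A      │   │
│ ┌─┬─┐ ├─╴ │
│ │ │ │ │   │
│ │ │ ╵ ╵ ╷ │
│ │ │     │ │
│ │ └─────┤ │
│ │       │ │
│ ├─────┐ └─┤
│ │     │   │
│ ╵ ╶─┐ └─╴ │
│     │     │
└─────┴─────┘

Finding longest simple path using DFS:
Start: (0, 0)
Longest path visits 21 cells
Path: A → down → down → down → down → down → right → up → right → right → down → right → right → up → left → up → left → left → left → up → up

Solution:

┌───────┬───┐
│A      │   │
│ ┌─┬─┐ ├─╴ │
│↓│B│ │ │   │
│ │ │ ╵ ╵ ╷ │
│↓│↑│     │ │
│ │ └─────┤ │
│↓│↑ ← ← ↰│ │
│ ├─────┐ └─┤
│↓│↱ → ↓│↑ ↰│
│ ╵ ╶─┐ └─╴ │
│↳ ↑  │↳ → ↑│
└─────┴─────┘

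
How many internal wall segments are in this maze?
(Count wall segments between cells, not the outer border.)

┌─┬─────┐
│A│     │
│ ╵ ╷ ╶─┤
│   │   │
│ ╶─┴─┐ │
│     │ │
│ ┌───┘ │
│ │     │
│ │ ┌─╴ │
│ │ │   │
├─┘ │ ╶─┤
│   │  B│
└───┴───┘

Counting internal wall segments:
Total internal walls: 15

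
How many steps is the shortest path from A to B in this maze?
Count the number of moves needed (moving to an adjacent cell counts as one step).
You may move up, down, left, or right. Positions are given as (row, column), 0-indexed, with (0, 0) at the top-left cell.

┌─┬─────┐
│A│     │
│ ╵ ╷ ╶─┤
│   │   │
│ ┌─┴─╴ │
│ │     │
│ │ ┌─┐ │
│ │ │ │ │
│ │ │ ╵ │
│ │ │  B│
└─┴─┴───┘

Using BFS to find shortest path:
Start: (0, 0), End: (4, 3)
Path found:
(0,0) → (1,0) → (1,1) → (0,1) → (0,2) → (1,2) → (1,3) → (2,3) → (3,3) → (4,3)
Number of steps: 9

Solution:

┌─┬─────┐
│A│↱ ↓  │
│ ╵ ╷ ╶─┤
│↳ ↑│↳ ↓│
│ ┌─┴─╴ │
│ │    ↓│
│ │ ┌─┐ │
│ │ │ │↓│
│ │ │ ╵ │
│ │ │  B│
└─┴─┴───┘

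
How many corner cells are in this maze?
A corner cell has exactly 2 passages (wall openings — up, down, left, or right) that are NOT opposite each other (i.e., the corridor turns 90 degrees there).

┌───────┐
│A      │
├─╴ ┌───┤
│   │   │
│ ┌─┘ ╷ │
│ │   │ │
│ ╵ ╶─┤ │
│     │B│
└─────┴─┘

Counting corner cells (2 non-opposite passages):
Total corners: 7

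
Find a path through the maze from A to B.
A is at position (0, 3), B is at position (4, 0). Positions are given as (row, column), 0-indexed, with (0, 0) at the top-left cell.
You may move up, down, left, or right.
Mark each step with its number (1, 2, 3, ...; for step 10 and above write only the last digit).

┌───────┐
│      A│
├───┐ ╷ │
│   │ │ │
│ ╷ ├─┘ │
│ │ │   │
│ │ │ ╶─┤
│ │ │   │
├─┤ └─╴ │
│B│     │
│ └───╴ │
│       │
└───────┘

Finding the shortest path from (0, 3) to (4, 0):
Path length: 11 steps
Directions: down → down → left → down → right → down → down → left → left → left → up

Solution:

┌───────┐
│      A│
├───┐ ╷ │
│   │ │1│
│ ╷ ├─┘ │
│ │ │3 2│
│ │ │ ╶─┤
│ │ │4 5│
├─┤ └─╴ │
│B│    6│
│ └───╴ │
│0 9 8 7│
└───────┘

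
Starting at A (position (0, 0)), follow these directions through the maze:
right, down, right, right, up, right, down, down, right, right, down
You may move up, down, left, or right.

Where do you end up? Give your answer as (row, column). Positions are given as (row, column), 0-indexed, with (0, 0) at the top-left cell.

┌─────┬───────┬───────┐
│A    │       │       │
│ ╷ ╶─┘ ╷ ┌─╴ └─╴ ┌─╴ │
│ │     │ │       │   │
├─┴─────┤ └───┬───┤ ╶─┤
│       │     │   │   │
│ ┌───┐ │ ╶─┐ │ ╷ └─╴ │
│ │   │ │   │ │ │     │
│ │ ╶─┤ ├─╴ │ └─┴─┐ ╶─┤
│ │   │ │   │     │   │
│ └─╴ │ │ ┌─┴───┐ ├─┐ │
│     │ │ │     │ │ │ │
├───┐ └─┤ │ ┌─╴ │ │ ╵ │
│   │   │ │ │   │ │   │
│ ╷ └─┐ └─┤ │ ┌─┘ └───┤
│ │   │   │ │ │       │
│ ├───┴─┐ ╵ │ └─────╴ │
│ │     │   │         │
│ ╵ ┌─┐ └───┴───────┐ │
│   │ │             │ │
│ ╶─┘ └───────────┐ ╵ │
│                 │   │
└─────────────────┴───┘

Following directions step by step:
Start: (0, 0)
  right: (0, 0) → (0, 1)
  down: (0, 1) → (1, 1)
  right: (1, 1) → (1, 2)
  right: (1, 2) → (1, 3)
  up: (1, 3) → (0, 3)
  right: (0, 3) → (0, 4)
  down: (0, 4) → (1, 4)
  down: (1, 4) → (2, 4)
  right: (2, 4) → (2, 5)
  right: (2, 5) → (2, 6)
  down: (2, 6) → (3, 6)
Final position: (3, 6)

Path taken:

┌─────┬───────┬───────┐
│A ↓  │↱ ↓    │       │
│ ╷ ╶─┘ ╷ ┌─╴ └─╴ ┌─╴ │
│ │↳ → ↑│↓│       │   │
├─┴─────┤ └───┬───┤ ╶─┤
│       │↳ → ↓│   │   │
│ ┌───┐ │ ╶─┐ │ ╷ └─╴ │
│ │   │ │   │B│ │     │
│ │ ╶─┤ ├─╴ │ └─┴─┐ ╶─┤
│ │   │ │   │     │   │
│ └─╴ │ │ ┌─┴───┐ ├─┐ │
│     │ │ │     │ │ │ │
├───┐ └─┤ │ ┌─╴ │ │ ╵ │
│   │   │ │ │   │ │   │
│ ╷ └─┐ └─┤ │ ┌─┘ └───┤
│ │   │   │ │ │       │
│ ├───┴─┐ ╵ │ └─────╴ │
│ │     │   │         │
│ ╵ ┌─┐ └───┴───────┐ │
│   │ │             │ │
│ ╶─┘ └───────────┐ ╵ │
│                 │   │
└─────────────────┴───┘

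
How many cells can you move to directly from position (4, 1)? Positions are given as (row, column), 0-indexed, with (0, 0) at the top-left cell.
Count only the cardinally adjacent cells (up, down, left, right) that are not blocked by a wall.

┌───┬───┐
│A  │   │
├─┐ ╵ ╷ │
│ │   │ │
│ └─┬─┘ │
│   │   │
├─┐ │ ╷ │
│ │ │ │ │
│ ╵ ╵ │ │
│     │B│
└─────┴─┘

Checking passable neighbors of (4, 1):
Neighbors: (3, 1), (4, 0), (4, 2)
Count: 3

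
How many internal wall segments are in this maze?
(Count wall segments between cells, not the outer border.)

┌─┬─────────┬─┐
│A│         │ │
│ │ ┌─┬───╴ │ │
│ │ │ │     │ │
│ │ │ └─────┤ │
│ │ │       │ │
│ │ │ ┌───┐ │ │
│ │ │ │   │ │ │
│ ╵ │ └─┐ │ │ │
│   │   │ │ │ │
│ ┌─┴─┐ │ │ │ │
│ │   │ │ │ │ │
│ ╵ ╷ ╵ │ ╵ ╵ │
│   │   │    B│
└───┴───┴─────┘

Counting internal wall segments:
Total internal walls: 36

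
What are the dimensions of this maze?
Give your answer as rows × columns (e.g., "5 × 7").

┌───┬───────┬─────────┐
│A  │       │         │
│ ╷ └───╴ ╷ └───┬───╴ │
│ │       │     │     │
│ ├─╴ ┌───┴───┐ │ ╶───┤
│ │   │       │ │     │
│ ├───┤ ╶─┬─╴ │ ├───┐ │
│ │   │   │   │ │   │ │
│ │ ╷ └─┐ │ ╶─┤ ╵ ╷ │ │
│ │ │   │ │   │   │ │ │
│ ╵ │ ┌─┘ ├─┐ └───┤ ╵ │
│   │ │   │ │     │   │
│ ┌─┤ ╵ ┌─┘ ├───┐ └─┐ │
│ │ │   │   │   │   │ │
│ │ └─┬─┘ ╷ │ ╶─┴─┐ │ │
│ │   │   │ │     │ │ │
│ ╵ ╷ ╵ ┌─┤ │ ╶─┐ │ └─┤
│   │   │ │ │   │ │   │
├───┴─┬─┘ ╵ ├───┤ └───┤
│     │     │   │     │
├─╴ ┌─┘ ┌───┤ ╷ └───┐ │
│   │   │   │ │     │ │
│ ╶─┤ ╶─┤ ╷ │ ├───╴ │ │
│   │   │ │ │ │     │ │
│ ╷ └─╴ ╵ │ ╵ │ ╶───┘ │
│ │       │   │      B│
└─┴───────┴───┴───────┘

Counting the maze dimensions:
Rows (vertical): 13
Columns (horizontal): 11
Dimensions: 13 × 11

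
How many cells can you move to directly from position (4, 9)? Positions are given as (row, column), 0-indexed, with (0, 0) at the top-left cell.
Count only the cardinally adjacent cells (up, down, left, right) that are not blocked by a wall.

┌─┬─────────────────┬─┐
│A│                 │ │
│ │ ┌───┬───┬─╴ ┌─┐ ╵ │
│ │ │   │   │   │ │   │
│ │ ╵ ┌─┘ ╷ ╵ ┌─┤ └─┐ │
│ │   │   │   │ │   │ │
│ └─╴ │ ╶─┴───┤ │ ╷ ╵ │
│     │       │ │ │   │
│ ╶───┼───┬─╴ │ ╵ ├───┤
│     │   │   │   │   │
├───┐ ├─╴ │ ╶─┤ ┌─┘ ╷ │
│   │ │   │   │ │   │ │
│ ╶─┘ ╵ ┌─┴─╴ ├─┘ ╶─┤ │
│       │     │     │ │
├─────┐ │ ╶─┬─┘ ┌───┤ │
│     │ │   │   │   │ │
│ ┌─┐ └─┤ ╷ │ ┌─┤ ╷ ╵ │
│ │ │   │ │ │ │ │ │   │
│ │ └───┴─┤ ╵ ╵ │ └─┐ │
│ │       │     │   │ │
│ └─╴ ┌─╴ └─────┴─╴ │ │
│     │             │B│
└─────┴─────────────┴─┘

Checking passable neighbors of (4, 9):
Neighbors: (5, 9), (4, 10)
Count: 2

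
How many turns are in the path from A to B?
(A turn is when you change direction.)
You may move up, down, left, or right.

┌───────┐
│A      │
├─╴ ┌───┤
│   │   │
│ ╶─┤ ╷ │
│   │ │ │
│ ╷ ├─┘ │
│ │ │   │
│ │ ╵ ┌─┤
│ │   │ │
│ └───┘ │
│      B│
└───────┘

Directions: right, down, left, down, down, down, down, right, right, right
Number of turns: 4

Solution:

┌───────┐
│A ↓    │
├─╴ ┌───┤
│↓ ↲│   │
│ ╶─┤ ╷ │
│↓  │ │ │
│ ╷ ├─┘ │
│↓│ │   │
│ │ ╵ ┌─┤
│↓│   │ │
│ └───┘ │
│↳ → → B│
└───────┘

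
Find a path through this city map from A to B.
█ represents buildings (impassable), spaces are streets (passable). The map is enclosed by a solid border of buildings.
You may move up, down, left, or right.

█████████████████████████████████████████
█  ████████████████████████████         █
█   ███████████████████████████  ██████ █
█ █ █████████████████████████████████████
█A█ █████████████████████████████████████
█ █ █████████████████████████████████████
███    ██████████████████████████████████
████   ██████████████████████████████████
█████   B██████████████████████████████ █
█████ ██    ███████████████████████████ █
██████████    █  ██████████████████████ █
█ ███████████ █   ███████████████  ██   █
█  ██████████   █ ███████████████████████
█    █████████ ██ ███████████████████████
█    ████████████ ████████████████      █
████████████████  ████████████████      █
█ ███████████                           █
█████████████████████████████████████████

Finding the shortest path from A to B:
Movement: cardinal only
Path length: 15 steps
Directions: up → up → right → right → down → down → down → down → right → down → right → down → right → right → right

Solution:

█████████████████████████████████████████
█  ████████████████████████████         █
█↱→↓███████████████████████████  ██████ █
█↑█↓█████████████████████████████████████
█A█↓█████████████████████████████████████
█ █↓█████████████████████████████████████
███↳↓  ██████████████████████████████████
████↳↓ ██████████████████████████████████
█████↳→→B██████████████████████████████ █
█████ ██    ███████████████████████████ █
██████████    █  ██████████████████████ █
█ ███████████ █   ███████████████  ██   █
█  ██████████   █ ███████████████████████
█    █████████ ██ ███████████████████████
█    ████████████ ████████████████      █
████████████████  ████████████████      █
█ ███████████                           █
█████████████████████████████████████████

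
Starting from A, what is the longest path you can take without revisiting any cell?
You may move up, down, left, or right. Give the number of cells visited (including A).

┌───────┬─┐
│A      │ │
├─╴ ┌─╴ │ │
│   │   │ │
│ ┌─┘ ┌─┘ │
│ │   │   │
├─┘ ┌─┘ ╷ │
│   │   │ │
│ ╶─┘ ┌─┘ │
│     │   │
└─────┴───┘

Finding longest simple path using DFS:
Start: (0, 0)
Longest path visits 20 cells
Path: A → right → right → right → down → left → down → left → down → left → down → right → right → up → right → up → right → down → down → left

Solution:

┌───────┬─┐
│A → → ↓│ │
├─╴ ┌─╴ │ │
│   │↓ ↲│ │
│ ┌─┘ ┌─┘ │
│ │↓ ↲│↱ ↓│
├─┘ ┌─┘ ╷ │
│↓ ↲│↱ ↑│↓│
│ ╶─┘ ┌─┘ │
│↳ → ↑│B ↲│
└─────┴───┘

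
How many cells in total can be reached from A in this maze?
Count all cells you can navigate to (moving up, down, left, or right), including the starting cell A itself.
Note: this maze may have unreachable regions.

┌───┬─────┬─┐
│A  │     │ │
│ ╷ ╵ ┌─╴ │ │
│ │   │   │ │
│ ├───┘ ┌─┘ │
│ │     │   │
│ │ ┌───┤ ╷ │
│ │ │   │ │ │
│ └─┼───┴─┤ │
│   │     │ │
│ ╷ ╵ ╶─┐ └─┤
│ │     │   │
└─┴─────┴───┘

Using BFS/flood-fill to find all reachable cells from A:
Maze size: 6 × 6 = 36 total cells
9 cell(s) are walled off and cannot be reached from A.
Reachable cells: 27

Reachable region (· marks reachable cells):

┌───┬─────┬─┐
│A ·│· · ·│ │
│ ╷ ╵ ┌─╴ │ │
│·│· ·│· ·│ │
│ ├───┘ ┌─┘ │
│·│· · ·│   │
│ │ ┌───┤ ╷ │
│·│·│   │ │ │
│ └─┼───┴─┤ │
│· ·│· · ·│ │
│ ╷ ╵ ╶─┐ └─┤
│·│· · ·│· ·│
└─┴─────┴───┘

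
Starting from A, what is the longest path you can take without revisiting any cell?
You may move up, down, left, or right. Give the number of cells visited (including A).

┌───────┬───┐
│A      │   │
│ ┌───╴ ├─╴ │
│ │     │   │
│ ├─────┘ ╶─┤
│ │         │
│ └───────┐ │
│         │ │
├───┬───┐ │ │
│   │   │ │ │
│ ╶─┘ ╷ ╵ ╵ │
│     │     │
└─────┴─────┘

Finding longest simple path using DFS:
Start: (0, 0)
Longest path visits 19 cells
Path: A → down → down → down → right → right → right → right → down → down → right → up → up → up → left → up → right → up → left

Solution:

┌───────┬───┐
│A      │B ↰│
│ ┌───╴ ├─╴ │
│↓│     │↱ ↑│
│ ├─────┘ ╶─┤
│↓│      ↑ ↰│
│ └───────┐ │
│↳ → → → ↓│↑│
├───┬───┐ │ │
│   │   │↓│↑│
│ ╶─┘ ╷ ╵ ╵ │
│     │  ↳ ↑│
└─────┴─────┘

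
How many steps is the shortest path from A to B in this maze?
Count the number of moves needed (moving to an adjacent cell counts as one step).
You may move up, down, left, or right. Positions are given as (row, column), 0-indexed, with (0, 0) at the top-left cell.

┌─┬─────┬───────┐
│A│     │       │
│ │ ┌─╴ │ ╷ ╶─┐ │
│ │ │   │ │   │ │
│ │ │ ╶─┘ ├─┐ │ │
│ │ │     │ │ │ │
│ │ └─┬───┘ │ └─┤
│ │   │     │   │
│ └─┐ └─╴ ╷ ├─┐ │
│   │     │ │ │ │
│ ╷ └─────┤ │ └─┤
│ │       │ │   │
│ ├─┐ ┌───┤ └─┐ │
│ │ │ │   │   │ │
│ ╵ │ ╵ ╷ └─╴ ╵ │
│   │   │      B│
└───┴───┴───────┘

Using BFS to find shortest path:
Start: (0, 0), End: (7, 7)
Path found:
(0,0) → (1,0) → (2,0) → (3,0) → (4,0) → (4,1) → (5,1) → (5,2) → (6,2) → (7,2) → (7,3) → (6,3) → (6,4) → (7,4) → (7,5) → (7,6) → (7,7)
Number of steps: 16

Solution:

┌─┬─────┬───────┐
│A│     │       │
│ │ ┌─╴ │ ╷ ╶─┐ │
│↓│ │   │ │   │ │
│ │ │ ╶─┘ ├─┐ │ │
│↓│ │     │ │ │ │
│ │ └─┬───┘ │ └─┤
│↓│   │     │   │
│ └─┐ └─╴ ╷ ├─┐ │
│↳ ↓│     │ │ │ │
│ ╷ └─────┤ │ └─┤
│ │↳ ↓    │ │   │
│ ├─┐ ┌───┤ └─┐ │
│ │ │↓│↱ ↓│   │ │
│ ╵ │ ╵ ╷ └─╴ ╵ │
│   │↳ ↑│↳ → → B│
└───┴───┴───────┘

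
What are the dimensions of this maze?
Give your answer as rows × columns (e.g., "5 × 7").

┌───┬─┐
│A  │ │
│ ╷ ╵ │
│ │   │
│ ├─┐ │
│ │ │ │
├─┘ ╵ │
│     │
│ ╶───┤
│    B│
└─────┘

Counting the maze dimensions:
Rows (vertical): 5
Columns (horizontal): 3
Dimensions: 5 × 3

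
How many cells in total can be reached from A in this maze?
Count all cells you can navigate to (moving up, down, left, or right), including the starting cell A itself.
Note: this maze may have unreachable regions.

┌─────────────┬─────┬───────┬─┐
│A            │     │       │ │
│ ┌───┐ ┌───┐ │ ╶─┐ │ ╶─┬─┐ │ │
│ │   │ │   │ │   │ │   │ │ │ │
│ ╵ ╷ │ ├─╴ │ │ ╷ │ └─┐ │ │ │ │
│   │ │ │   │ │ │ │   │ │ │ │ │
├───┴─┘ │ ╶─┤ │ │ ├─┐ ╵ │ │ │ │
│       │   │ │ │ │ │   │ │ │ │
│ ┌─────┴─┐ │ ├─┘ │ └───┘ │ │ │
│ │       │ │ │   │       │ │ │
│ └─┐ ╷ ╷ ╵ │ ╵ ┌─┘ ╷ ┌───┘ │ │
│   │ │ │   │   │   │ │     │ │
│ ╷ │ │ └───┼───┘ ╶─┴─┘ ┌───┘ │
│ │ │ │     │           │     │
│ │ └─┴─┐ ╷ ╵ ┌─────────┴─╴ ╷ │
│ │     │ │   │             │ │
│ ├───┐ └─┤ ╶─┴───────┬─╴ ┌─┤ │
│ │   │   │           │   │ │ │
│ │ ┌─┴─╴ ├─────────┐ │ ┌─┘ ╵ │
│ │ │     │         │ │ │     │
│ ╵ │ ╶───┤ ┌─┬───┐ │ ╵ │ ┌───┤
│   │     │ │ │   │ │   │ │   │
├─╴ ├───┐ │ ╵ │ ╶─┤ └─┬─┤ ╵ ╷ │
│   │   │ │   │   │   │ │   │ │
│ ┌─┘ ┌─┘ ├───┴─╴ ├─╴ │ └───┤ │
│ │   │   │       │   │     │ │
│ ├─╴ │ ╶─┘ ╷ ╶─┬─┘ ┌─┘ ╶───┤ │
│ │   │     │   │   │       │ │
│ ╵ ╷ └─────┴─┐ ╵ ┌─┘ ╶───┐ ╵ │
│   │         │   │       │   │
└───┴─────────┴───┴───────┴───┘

Using BFS/flood-fill to find all reachable cells from A:
Maze size: 15 × 15 = 225 total cells
All cells are reachable — the maze is fully connected.
Reachable cells: 225

Reachable region (· marks reachable cells):

┌─────────────┬─────┬───────┬─┐
│A · · · · · ·│· · ·│· · · ·│·│
│ ┌───┐ ┌───┐ │ ╶─┐ │ ╶─┬─┐ │ │
│·│· ·│·│· ·│·│· ·│·│· ·│·│·│·│
│ ╵ ╷ │ ├─╴ │ │ ╷ │ └─┐ │ │ │ │
│· ·│·│·│· ·│·│·│·│· ·│·│·│·│·│
├───┴─┘ │ ╶─┤ │ │ ├─┐ ╵ │ │ │ │
│· · · ·│· ·│·│·│·│·│· ·│·│·│·│
│ ┌─────┴─┐ │ ├─┘ │ └───┘ │ │ │
│·│· · · ·│·│·│· ·│· · · ·│·│·│
│ └─┐ ╷ ╷ ╵ │ ╵ ┌─┘ ╷ ┌───┘ │ │
│· ·│·│·│· ·│· ·│· ·│·│· · ·│·│
│ ╷ │ │ └───┼───┘ ╶─┴─┘ ┌───┘ │
│·│·│·│· · ·│· · · · · ·│· · ·│
│ │ └─┴─┐ ╷ ╵ ┌─────────┴─╴ ╷ │
│·│· · ·│·│· ·│· · · · · · ·│·│
│ ├───┐ └─┤ ╶─┴───────┬─╴ ┌─┤ │
│·│· ·│· ·│· · · · · ·│· ·│·│·│
│ │ ┌─┴─╴ ├─────────┐ │ ┌─┘ ╵ │
│·│·│· · ·│· · · · ·│·│·│· · ·│
│ ╵ │ ╶───┤ ┌─┬───┐ │ ╵ │ ┌───┤
│· ·│· · ·│·│·│· ·│·│· ·│·│· ·│
├─╴ ├───┐ │ ╵ │ ╶─┤ └─┬─┤ ╵ ╷ │
│· ·│· ·│·│· ·│· ·│· ·│·│· ·│·│
│ ┌─┘ ┌─┘ ├───┴─╴ ├─╴ │ └───┤ │
│·│· ·│· ·│· · · ·│· ·│· · ·│·│
│ ├─╴ │ ╶─┘ ╷ ╶─┬─┘ ┌─┘ ╶───┤ │
│·│· ·│· · ·│· ·│· ·│· · · ·│·│
│ ╵ ╷ └─────┴─┐ ╵ ┌─┘ ╶───┐ ╵ │
│· ·│· · · · ·│· ·│· · · ·│· ·│
└───┴─────────┴───┴───────┴───┘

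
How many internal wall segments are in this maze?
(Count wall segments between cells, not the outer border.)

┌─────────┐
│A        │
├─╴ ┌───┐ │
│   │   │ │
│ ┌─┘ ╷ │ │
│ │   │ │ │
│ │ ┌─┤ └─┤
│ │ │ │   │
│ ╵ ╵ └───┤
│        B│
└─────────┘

Counting internal wall segments:
Total internal walls: 16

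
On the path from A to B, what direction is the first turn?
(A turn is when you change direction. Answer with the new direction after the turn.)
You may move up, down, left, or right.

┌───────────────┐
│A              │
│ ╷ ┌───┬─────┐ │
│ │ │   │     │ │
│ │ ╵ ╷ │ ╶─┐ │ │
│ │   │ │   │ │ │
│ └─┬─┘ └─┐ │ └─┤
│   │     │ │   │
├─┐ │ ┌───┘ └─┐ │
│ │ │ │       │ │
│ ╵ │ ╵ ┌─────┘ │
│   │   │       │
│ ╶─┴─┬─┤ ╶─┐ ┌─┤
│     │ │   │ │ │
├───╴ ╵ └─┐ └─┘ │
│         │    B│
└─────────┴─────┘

Directions: right, down, down, right, up, right, down, down, left, down, down, right, up, right, right, up, up, left, up, right, right, down, down, right, down, down, left, left, left, down, right, down, right, right
First turn direction: down

Solution:

┌───────────────┐
│A ↓            │
│ ╷ ┌───┬─────┐ │
│ │↓│↱ ↓│↱ → ↓│ │
│ │ ╵ ╷ │ ╶─┐ │ │
│ │↳ ↑│↓│↑ ↰│↓│ │
│ └─┬─┘ └─┐ │ └─┤
│   │↓ ↲  │↑│↳ ↓│
├─┐ │ ┌───┘ └─┐ │
│ │ │↓│↱ → ↑  │↓│
│ ╵ │ ╵ ┌─────┘ │
│   │↳ ↑│↓ ← ← ↲│
│ ╶─┴─┬─┤ ╶─┐ ┌─┤
│     │ │↳ ↓│ │ │
├───╴ ╵ └─┐ └─┘ │
│         │↳ → B│
└─────────┴─────┘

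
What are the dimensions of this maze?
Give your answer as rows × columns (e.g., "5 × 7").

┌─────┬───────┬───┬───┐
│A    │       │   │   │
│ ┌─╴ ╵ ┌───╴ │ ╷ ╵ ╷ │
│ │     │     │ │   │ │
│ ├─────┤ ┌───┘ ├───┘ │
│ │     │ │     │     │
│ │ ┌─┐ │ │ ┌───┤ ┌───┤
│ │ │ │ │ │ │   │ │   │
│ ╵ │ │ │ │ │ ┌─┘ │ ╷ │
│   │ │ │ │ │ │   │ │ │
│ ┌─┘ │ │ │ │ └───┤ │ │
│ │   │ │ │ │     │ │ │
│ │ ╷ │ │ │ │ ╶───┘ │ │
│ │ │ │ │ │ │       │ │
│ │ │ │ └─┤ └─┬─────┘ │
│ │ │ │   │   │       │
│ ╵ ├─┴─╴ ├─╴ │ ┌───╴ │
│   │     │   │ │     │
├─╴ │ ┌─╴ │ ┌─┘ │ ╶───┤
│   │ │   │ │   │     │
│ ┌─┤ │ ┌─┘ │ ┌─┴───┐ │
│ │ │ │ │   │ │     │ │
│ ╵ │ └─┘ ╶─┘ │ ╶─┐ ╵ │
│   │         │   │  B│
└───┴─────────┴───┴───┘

Counting the maze dimensions:
Rows (vertical): 12
Columns (horizontal): 11
Dimensions: 12 × 11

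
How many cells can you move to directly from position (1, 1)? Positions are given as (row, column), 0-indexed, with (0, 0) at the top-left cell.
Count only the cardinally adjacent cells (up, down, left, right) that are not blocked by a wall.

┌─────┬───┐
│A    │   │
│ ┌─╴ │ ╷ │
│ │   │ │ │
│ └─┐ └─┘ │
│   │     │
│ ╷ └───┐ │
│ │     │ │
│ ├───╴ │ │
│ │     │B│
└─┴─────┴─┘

Checking passable neighbors of (1, 1):
Neighbors: (1, 2)
Count: 1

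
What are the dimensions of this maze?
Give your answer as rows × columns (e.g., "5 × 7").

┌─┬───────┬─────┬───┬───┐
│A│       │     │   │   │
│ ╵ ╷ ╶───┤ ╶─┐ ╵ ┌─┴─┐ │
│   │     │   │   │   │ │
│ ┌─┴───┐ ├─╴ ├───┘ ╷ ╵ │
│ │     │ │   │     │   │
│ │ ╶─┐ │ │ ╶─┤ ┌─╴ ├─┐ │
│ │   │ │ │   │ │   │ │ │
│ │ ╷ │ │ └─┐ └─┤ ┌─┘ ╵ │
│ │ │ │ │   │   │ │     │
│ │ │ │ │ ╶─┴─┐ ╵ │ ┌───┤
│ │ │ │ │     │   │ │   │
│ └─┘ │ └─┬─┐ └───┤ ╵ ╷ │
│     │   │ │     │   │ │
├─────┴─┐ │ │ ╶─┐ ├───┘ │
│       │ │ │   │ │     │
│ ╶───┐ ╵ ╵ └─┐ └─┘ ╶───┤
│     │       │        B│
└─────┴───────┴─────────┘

Counting the maze dimensions:
Rows (vertical): 9
Columns (horizontal): 12
Dimensions: 9 × 12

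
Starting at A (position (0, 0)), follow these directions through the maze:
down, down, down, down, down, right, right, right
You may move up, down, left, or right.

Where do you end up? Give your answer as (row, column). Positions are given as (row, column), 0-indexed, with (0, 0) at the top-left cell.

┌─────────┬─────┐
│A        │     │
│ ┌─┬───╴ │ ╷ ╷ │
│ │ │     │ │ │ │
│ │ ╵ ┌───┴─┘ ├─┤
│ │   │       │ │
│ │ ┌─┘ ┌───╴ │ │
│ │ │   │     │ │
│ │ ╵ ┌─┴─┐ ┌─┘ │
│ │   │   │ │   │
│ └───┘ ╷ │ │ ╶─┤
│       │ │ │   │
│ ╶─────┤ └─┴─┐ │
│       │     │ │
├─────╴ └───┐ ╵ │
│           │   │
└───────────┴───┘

Following directions step by step:
Start: (0, 0)
  down: (0, 0) → (1, 0)
  down: (1, 0) → (2, 0)
  down: (2, 0) → (3, 0)
  down: (3, 0) → (4, 0)
  down: (4, 0) → (5, 0)
  right: (5, 0) → (5, 1)
  right: (5, 1) → (5, 2)
  right: (5, 2) → (5, 3)
Final position: (5, 3)

Path taken:

┌─────────┬─────┐
│A        │     │
│ ┌─┬───╴ │ ╷ ╷ │
│↓│ │     │ │ │ │
│ │ ╵ ┌───┴─┘ ├─┤
│↓│   │       │ │
│ │ ┌─┘ ┌───╴ │ │
│↓│ │   │     │ │
│ │ ╵ ┌─┴─┐ ┌─┘ │
│↓│   │   │ │   │
│ └───┘ ╷ │ │ ╶─┤
│↳ → → B│ │ │   │
│ ╶─────┤ └─┴─┐ │
│       │     │ │
├─────╴ └───┐ ╵ │
│           │   │
└───────────┴───┘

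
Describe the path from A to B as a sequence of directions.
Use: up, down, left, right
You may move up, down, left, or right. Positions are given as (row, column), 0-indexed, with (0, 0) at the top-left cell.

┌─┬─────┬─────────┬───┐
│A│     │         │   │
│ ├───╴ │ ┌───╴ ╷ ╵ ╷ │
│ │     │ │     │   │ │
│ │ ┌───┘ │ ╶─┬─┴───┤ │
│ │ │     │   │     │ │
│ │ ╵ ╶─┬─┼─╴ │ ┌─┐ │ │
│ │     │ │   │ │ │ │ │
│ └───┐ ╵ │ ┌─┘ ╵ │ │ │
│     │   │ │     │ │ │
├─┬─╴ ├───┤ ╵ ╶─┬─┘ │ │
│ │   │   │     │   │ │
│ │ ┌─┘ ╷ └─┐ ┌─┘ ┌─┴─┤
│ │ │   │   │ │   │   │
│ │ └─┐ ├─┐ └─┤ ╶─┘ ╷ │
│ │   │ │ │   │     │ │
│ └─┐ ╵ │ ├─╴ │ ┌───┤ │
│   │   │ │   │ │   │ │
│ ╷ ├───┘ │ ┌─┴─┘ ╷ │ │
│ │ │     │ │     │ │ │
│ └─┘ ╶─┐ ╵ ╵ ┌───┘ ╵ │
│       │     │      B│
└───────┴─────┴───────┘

Finding the path and converting it to directions:
Path through cells: (0,0) → (1,0) → (2,0) → (3,0) → (4,0) → (4,1) → (4,2) → (5,2) → (5,1) → (6,1) → (7,1) → (7,2) → (8,2) → (8,3) → (7,3) → (6,3) → (5,3) → (5,4) → (6,4) → (6,5) → (7,5) → (7,6) → (8,6) → (8,5) → (9,5) → (10,5) → (10,6) → (9,6) → (9,7) → (9,8) → (8,8) → (8,9) → (9,9) → (10,9) → (10,10)
Directions: down, down, down, down, right, right, down, left, down, down, right, down, right, up, up, up, right, down, right, down, right, down, left, down, down, right, up, right, right, up, right, down, down, right

Solution:

┌─┬─────┬─────────┬───┐
│A│     │         │   │
│ ├───╴ │ ┌───╴ ╷ ╵ ╷ │
│↓│     │ │     │   │ │
│ │ ┌───┘ │ ╶─┬─┴───┤ │
│↓│ │     │   │     │ │
│ │ ╵ ╶─┬─┼─╴ │ ┌─┐ │ │
│↓│     │ │   │ │ │ │ │
│ └───┐ ╵ │ ┌─┘ ╵ │ │ │
│↳ → ↓│   │ │     │ │ │
├─┬─╴ ├───┤ ╵ ╶─┬─┘ │ │
│ │↓ ↲│↱ ↓│     │   │ │
│ │ ┌─┘ ╷ └─┐ ┌─┘ ┌─┴─┤
│ │↓│  ↑│↳ ↓│ │   │   │
│ │ └─┐ ├─┐ └─┤ ╶─┘ ╷ │
│ │↳ ↓│↑│ │↳ ↓│     │ │
│ └─┐ ╵ │ ├─╴ │ ┌───┤ │
│   │↳ ↑│ │↓ ↲│ │↱ ↓│ │
│ ╷ ├───┘ │ ┌─┴─┘ ╷ │ │
│ │ │     │↓│↱ → ↑│↓│ │
│ └─┘ ╶─┐ ╵ ╵ ┌───┘ ╵ │
│       │  ↳ ↑│    ↳ B│
└───────┴─────┴───────┘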